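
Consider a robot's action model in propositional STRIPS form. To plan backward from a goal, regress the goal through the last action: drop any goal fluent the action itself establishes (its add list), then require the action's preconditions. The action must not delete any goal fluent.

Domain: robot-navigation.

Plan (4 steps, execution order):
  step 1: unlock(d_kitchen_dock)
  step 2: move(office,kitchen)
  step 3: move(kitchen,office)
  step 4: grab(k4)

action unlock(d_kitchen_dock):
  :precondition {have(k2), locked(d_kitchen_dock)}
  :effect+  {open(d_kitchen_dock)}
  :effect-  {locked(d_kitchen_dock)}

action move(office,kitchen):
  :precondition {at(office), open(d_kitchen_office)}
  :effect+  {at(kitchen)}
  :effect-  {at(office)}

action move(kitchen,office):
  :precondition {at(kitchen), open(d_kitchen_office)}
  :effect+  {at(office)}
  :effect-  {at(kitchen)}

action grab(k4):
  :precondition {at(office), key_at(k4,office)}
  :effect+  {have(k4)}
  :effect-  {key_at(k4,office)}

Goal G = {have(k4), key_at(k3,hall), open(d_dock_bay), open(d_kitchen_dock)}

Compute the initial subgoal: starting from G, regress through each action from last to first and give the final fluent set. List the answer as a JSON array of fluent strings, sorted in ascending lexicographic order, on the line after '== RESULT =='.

Work backward from the goal:
  through step 4 (grab(k4)): drop {have(k4)}, keep {key_at(k3,hall), open(d_dock_bay), open(d_kitchen_dock)}, require {at(office), key_at(k4,office)}
    → {at(office), key_at(k3,hall), key_at(k4,office), open(d_dock_bay), open(d_kitchen_dock)}
  through step 3 (move(kitchen,office)): drop {at(office)}, keep {key_at(k3,hall), key_at(k4,office), open(d_dock_bay), open(d_kitchen_dock)}, require {at(kitchen), open(d_kitchen_office)}
    → {at(kitchen), key_at(k3,hall), key_at(k4,office), open(d_dock_bay), open(d_kitchen_dock), open(d_kitchen_office)}
  through step 2 (move(office,kitchen)): drop {at(kitchen)}, keep {key_at(k3,hall), key_at(k4,office), open(d_dock_bay), open(d_kitchen_dock), open(d_kitchen_office)}, require {at(office), open(d_kitchen_office)}
    → {at(office), key_at(k3,hall), key_at(k4,office), open(d_dock_bay), open(d_kitchen_dock), open(d_kitchen_office)}
  through step 1 (unlock(d_kitchen_dock)): drop {open(d_kitchen_dock)}, keep {at(office), key_at(k3,hall), key_at(k4,office), open(d_dock_bay), open(d_kitchen_office)}, require {have(k2), locked(d_kitchen_dock)}
    → {at(office), have(k2), key_at(k3,hall), key_at(k4,office), locked(d_kitchen_dock), open(d_dock_bay), open(d_kitchen_office)}

== RESULT ==
["at(office)", "have(k2)", "key_at(k3,hall)", "key_at(k4,office)", "locked(d_kitchen_dock)", "open(d_dock_bay)", "open(d_kitchen_office)"]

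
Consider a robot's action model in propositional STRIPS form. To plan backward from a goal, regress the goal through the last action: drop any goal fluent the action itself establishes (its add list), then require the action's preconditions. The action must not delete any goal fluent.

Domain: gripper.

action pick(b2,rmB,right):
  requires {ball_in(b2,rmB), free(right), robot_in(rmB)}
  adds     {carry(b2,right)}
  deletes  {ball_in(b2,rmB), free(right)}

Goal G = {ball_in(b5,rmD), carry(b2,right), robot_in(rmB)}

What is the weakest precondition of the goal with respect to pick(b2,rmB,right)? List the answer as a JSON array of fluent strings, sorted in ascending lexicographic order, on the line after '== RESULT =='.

Compute (G \ add) ∪ pre:
  G ∩ del = {}  (empty — regression defined)
  G \ add = {ball_in(b5,rmD), carry(b2,right), robot_in(rmB)} \ {carry(b2,right)} = {ball_in(b5,rmD), robot_in(rmB)}
  ∪ pre   = {ball_in(b5,rmD), robot_in(rmB)} ∪ {ball_in(b2,rmB), free(right), robot_in(rmB)}
          = {ball_in(b2,rmB), ball_in(b5,rmD), free(right), robot_in(rmB)}

== RESULT ==
["ball_in(b2,rmB)", "ball_in(b5,rmD)", "free(right)", "robot_in(rmB)"]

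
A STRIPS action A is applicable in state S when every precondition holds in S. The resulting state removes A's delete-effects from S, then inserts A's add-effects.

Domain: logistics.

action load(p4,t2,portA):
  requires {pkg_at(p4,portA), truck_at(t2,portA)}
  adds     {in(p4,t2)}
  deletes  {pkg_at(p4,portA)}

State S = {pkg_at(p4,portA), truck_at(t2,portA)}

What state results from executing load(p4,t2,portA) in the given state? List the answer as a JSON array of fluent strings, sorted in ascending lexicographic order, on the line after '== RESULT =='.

Compute (S \ del) ∪ add:
  pre ⊆ S: {pkg_at(p4,portA), truck_at(t2,portA)} ⊆ S  — applicable
  S \ del = {truck_at(t2,portA)}
  ∪ add   = {in(p4,t2), truck_at(t2,portA)}

== RESULT ==
["in(p4,t2)", "truck_at(t2,portA)"]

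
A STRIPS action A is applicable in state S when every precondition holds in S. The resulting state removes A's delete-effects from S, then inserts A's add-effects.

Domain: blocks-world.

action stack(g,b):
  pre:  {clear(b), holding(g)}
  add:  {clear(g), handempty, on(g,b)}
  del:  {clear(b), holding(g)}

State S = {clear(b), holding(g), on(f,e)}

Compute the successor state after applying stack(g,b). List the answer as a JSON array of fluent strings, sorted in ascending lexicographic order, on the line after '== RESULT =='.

Progress:
  pre ⊆ S: {clear(b), holding(g)} ⊆ S  — applicable
  S \ del = {on(f,e)}
  ∪ add   = {clear(g), handempty, on(f,e), on(g,b)}

== RESULT ==
["clear(g)", "handempty", "on(f,e)", "on(g,b)"]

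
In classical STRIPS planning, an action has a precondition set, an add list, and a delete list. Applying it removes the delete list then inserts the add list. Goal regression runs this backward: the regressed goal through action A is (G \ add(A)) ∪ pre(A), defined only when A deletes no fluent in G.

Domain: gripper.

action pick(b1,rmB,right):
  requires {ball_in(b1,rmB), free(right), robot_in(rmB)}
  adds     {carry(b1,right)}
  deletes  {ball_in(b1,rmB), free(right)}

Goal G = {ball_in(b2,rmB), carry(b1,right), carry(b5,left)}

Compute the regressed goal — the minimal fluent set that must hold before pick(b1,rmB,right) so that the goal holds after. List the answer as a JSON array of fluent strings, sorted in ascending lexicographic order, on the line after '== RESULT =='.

Regress:
  G ∩ del = {}  (empty — regression defined)
  G \ add = {ball_in(b2,rmB), carry(b1,right), carry(b5,left)} \ {carry(b1,right)} = {ball_in(b2,rmB), carry(b5,left)}
  ∪ pre   = {ball_in(b2,rmB), carry(b5,left)} ∪ {ball_in(b1,rmB), free(right), robot_in(rmB)}
          = {ball_in(b1,rmB), ball_in(b2,rmB), carry(b5,left), free(right), robot_in(rmB)}

== RESULT ==
["ball_in(b1,rmB)", "ball_in(b2,rmB)", "carry(b5,left)", "free(right)", "robot_in(rmB)"]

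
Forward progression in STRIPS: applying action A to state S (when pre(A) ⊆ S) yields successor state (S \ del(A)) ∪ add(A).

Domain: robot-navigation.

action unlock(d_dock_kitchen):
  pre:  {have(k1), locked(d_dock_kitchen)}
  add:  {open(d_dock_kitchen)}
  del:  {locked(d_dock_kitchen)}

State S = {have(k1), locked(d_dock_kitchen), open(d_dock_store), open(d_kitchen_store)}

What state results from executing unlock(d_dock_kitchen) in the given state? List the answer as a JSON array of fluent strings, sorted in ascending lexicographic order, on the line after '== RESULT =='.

Progress:
  pre ⊆ S: {have(k1), locked(d_dock_kitchen)} ⊆ S  — applicable
  S \ del = {have(k1), open(d_dock_store), open(d_kitchen_store)}
  ∪ add   = {have(k1), open(d_dock_kitchen), open(d_dock_store), open(d_kitchen_store)}

== RESULT ==
["have(k1)", "open(d_dock_kitchen)", "open(d_dock_store)", "open(d_kitchen_store)"]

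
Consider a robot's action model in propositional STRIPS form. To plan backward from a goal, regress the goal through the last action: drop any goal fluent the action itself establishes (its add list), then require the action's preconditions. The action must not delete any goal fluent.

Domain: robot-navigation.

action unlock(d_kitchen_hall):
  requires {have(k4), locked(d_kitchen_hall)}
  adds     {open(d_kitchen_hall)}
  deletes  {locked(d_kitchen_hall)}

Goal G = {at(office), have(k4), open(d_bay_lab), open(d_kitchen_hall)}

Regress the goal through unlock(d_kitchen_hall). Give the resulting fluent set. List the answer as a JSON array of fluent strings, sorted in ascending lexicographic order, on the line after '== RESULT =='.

Regress:
  G ∩ del = {}  (empty — regression defined)
  G \ add = {at(office), have(k4), open(d_bay_lab), open(d_kitchen_hall)} \ {open(d_kitchen_hall)} = {at(office), have(k4), open(d_bay_lab)}
  ∪ pre   = {at(office), have(k4), open(d_bay_lab)} ∪ {have(k4), locked(d_kitchen_hall)}
          = {at(office), have(k4), locked(d_kitchen_hall), open(d_bay_lab)}

== RESULT ==
["at(office)", "have(k4)", "locked(d_kitchen_hall)", "open(d_bay_lab)"]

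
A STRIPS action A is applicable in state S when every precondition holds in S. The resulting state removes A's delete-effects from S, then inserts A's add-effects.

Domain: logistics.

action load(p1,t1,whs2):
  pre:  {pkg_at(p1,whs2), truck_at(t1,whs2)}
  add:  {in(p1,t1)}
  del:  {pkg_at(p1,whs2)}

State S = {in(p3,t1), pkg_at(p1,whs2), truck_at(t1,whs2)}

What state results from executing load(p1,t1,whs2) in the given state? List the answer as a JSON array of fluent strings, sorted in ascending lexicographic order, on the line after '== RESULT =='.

Compute (S \ del) ∪ add:
  pre ⊆ S: {pkg_at(p1,whs2), truck_at(t1,whs2)} ⊆ S  — applicable
  S \ del = {in(p3,t1), truck_at(t1,whs2)}
  ∪ add   = {in(p1,t1), in(p3,t1), truck_at(t1,whs2)}

== RESULT ==
["in(p1,t1)", "in(p3,t1)", "truck_at(t1,whs2)"]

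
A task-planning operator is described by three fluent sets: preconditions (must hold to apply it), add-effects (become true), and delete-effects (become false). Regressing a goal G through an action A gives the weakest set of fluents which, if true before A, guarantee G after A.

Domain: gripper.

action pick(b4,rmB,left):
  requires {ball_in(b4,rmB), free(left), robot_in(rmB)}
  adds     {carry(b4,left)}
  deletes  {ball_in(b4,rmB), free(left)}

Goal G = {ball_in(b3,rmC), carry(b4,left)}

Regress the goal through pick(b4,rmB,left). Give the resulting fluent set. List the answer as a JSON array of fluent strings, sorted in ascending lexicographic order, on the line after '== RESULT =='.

Regress:
  G ∩ del = {}  (empty — regression defined)
  G \ add = {ball_in(b3,rmC), carry(b4,left)} \ {carry(b4,left)} = {ball_in(b3,rmC)}
  ∪ pre   = {ball_in(b3,rmC)} ∪ {ball_in(b4,rmB), free(left), robot_in(rmB)}
          = {ball_in(b3,rmC), ball_in(b4,rmB), free(left), robot_in(rmB)}

== RESULT ==
["ball_in(b3,rmC)", "ball_in(b4,rmB)", "free(left)", "robot_in(rmB)"]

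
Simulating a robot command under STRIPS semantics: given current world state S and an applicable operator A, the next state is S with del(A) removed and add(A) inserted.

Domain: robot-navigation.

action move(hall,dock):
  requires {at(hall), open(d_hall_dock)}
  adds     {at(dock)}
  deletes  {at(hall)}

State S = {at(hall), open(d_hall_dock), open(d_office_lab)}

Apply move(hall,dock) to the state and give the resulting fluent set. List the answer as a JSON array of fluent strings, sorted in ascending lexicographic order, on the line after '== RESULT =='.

Progress:
  pre ⊆ S: {at(hall), open(d_hall_dock)} ⊆ S  — applicable
  S \ del = {open(d_hall_dock), open(d_office_lab)}
  ∪ add   = {at(dock), open(d_hall_dock), open(d_office_lab)}

== RESULT ==
["at(dock)", "open(d_hall_dock)", "open(d_office_lab)"]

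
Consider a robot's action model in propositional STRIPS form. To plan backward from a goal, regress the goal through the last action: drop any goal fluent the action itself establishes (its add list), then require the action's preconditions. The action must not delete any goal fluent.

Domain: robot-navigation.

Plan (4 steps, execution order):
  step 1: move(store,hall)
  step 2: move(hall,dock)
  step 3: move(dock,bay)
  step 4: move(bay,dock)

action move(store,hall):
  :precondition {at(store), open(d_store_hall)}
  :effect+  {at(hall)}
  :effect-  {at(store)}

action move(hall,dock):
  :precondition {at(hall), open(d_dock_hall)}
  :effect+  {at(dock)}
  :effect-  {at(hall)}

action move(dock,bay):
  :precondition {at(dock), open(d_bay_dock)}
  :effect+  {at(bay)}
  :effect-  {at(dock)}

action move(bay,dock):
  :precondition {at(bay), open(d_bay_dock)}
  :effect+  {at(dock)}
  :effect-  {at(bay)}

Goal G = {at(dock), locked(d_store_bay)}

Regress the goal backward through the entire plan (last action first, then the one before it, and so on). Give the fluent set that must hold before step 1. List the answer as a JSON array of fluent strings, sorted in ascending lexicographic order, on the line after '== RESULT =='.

Work backward from the goal:
  through step 4 (move(bay,dock)): drop {at(dock)}, keep {locked(d_store_bay)}, require {at(bay), open(d_bay_dock)}
    → {at(bay), locked(d_store_bay), open(d_bay_dock)}
  through step 3 (move(dock,bay)): drop {at(bay)}, keep {locked(d_store_bay), open(d_bay_dock)}, require {at(dock), open(d_bay_dock)}
    → {at(dock), locked(d_store_bay), open(d_bay_dock)}
  through step 2 (move(hall,dock)): drop {at(dock)}, keep {locked(d_store_bay), open(d_bay_dock)}, require {at(hall), open(d_dock_hall)}
    → {at(hall), locked(d_store_bay), open(d_bay_dock), open(d_dock_hall)}
  through step 1 (move(store,hall)): drop {at(hall)}, keep {locked(d_store_bay), open(d_bay_dock), open(d_dock_hall)}, require {at(store), open(d_store_hall)}
    → {at(store), locked(d_store_bay), open(d_bay_dock), open(d_dock_hall), open(d_store_hall)}

== RESULT ==
["at(store)", "locked(d_store_bay)", "open(d_bay_dock)", "open(d_dock_hall)", "open(d_store_hall)"]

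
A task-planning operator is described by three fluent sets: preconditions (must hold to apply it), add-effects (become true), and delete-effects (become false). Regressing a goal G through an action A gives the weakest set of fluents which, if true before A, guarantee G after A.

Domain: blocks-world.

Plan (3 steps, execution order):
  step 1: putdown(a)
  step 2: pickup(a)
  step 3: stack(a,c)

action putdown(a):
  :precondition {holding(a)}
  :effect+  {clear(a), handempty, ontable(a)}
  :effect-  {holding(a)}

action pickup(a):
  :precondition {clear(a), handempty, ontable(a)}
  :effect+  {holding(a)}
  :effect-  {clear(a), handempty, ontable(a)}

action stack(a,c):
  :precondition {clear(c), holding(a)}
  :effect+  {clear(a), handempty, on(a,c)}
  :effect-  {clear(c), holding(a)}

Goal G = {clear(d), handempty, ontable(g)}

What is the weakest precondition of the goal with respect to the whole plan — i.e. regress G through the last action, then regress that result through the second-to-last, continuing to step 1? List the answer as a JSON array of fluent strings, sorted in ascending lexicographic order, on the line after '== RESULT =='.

Work backward from the goal:
  through step 3 (stack(a,c)): drop {handempty}, keep {clear(d), ontable(g)}, require {clear(c), holding(a)}
    → {clear(c), clear(d), holding(a), ontable(g)}
  through step 2 (pickup(a)): drop {holding(a)}, keep {clear(c), clear(d), ontable(g)}, require {clear(a), handempty, ontable(a)}
    → {clear(a), clear(c), clear(d), handempty, ontable(a), ontable(g)}
  through step 1 (putdown(a)): drop {clear(a), handempty, ontable(a)}, keep {clear(c), clear(d), ontable(g)}, require {holding(a)}
    → {clear(c), clear(d), holding(a), ontable(g)}

== RESULT ==
["clear(c)", "clear(d)", "holding(a)", "ontable(g)"]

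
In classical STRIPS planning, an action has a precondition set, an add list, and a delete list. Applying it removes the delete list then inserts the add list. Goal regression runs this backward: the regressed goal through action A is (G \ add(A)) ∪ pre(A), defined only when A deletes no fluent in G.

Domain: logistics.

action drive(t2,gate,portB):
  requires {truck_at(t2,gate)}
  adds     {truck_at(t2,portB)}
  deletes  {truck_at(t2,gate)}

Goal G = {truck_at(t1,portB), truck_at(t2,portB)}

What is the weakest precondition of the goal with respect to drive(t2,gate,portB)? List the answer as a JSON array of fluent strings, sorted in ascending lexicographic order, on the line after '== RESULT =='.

Compute (G \ add) ∪ pre:
  G ∩ del = {}  (empty — regression defined)
  G \ add = {truck_at(t1,portB), truck_at(t2,portB)} \ {truck_at(t2,portB)} = {truck_at(t1,portB)}
  ∪ pre   = {truck_at(t1,portB)} ∪ {truck_at(t2,gate)}
          = {truck_at(t1,portB), truck_at(t2,gate)}

== RESULT ==
["truck_at(t1,portB)", "truck_at(t2,gate)"]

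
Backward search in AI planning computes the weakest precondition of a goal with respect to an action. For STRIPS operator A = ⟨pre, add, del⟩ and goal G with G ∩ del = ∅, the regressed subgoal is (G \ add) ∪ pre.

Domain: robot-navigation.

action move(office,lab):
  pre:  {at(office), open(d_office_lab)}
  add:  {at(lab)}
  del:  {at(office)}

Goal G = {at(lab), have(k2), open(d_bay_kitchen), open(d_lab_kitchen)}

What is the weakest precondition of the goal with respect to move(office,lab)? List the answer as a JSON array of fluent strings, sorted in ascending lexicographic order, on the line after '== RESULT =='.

Regress:
  G ∩ del = {}  (empty — regression defined)
  G \ add = {at(lab), have(k2), open(d_bay_kitchen), open(d_lab_kitchen)} \ {at(lab)} = {have(k2), open(d_bay_kitchen), open(d_lab_kitchen)}
  ∪ pre   = {have(k2), open(d_bay_kitchen), open(d_lab_kitchen)} ∪ {at(office), open(d_office_lab)}
          = {at(office), have(k2), open(d_bay_kitchen), open(d_lab_kitchen), open(d_office_lab)}

== RESULT ==
["at(office)", "have(k2)", "open(d_bay_kitchen)", "open(d_lab_kitchen)", "open(d_office_lab)"]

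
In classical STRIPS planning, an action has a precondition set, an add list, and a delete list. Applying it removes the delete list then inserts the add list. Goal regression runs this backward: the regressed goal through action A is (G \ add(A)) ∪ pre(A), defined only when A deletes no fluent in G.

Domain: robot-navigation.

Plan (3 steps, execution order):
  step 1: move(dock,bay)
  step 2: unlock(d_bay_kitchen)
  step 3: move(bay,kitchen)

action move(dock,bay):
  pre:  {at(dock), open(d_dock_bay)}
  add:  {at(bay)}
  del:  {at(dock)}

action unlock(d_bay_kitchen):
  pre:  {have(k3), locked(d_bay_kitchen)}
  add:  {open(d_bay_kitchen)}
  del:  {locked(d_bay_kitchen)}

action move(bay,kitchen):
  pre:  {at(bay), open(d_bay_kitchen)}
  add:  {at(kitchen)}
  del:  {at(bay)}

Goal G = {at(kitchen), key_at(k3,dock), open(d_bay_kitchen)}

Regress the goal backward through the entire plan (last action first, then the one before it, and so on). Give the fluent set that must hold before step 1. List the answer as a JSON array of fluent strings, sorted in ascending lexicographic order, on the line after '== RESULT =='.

Regress step by step:
  through step 3 (move(bay,kitchen)): drop {at(kitchen)}, keep {key_at(k3,dock), open(d_bay_kitchen)}, require {at(bay), open(d_bay_kitchen)}
    → {at(bay), key_at(k3,dock), open(d_bay_kitchen)}
  through step 2 (unlock(d_bay_kitchen)): drop {open(d_bay_kitchen)}, keep {at(bay), key_at(k3,dock)}, require {have(k3), locked(d_bay_kitchen)}
    → {at(bay), have(k3), key_at(k3,dock), locked(d_bay_kitchen)}
  through step 1 (move(dock,bay)): drop {at(bay)}, keep {have(k3), key_at(k3,dock), locked(d_bay_kitchen)}, require {at(dock), open(d_dock_bay)}
    → {at(dock), have(k3), key_at(k3,dock), locked(d_bay_kitchen), open(d_dock_bay)}

== RESULT ==
["at(dock)", "have(k3)", "key_at(k3,dock)", "locked(d_bay_kitchen)", "open(d_dock_bay)"]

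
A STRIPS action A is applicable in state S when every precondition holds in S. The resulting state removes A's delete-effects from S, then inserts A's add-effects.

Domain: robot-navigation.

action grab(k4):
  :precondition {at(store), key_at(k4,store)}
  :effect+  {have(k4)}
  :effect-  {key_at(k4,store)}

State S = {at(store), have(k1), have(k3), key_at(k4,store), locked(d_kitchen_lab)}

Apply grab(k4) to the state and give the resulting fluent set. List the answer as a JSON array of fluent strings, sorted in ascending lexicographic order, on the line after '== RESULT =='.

Compute (S \ del) ∪ add:
  pre ⊆ S: {at(store), key_at(k4,store)} ⊆ S  — applicable
  S \ del = {at(store), have(k1), have(k3), locked(d_kitchen_lab)}
  ∪ add   = {at(store), have(k1), have(k3), have(k4), locked(d_kitchen_lab)}

== RESULT ==
["at(store)", "have(k1)", "have(k3)", "have(k4)", "locked(d_kitchen_lab)"]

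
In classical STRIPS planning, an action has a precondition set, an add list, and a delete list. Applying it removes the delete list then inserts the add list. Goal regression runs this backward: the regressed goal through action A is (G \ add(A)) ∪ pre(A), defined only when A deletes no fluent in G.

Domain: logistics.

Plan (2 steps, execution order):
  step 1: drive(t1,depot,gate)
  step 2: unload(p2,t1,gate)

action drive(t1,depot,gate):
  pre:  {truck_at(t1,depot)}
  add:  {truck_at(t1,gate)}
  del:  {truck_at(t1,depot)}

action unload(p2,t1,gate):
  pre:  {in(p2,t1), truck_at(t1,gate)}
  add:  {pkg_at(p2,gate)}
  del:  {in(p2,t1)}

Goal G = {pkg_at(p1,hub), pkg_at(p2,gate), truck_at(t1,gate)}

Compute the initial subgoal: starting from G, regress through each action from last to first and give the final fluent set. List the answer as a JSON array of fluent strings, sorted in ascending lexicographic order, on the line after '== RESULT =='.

Regress step by step:
  through step 2 (unload(p2,t1,gate)): drop {pkg_at(p2,gate)}, keep {pkg_at(p1,hub), truck_at(t1,gate)}, require {in(p2,t1), truck_at(t1,gate)}
    → {in(p2,t1), pkg_at(p1,hub), truck_at(t1,gate)}
  through step 1 (drive(t1,depot,gate)): drop {truck_at(t1,gate)}, keep {in(p2,t1), pkg_at(p1,hub)}, require {truck_at(t1,depot)}
    → {in(p2,t1), pkg_at(p1,hub), truck_at(t1,depot)}

== RESULT ==
["in(p2,t1)", "pkg_at(p1,hub)", "truck_at(t1,depot)"]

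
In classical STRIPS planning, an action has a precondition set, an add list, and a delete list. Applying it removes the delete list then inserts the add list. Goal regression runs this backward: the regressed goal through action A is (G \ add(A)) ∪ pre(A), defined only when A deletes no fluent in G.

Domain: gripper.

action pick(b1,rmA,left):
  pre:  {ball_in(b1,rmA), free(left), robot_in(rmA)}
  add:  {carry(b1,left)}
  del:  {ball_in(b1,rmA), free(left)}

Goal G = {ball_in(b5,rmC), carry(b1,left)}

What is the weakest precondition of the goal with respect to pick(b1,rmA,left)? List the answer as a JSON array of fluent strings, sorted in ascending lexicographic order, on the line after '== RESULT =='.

Compute (G \ add) ∪ pre:
  G ∩ del = {}  (empty — regression defined)
  G \ add = {ball_in(b5,rmC), carry(b1,left)} \ {carry(b1,left)} = {ball_in(b5,rmC)}
  ∪ pre   = {ball_in(b5,rmC)} ∪ {ball_in(b1,rmA), free(left), robot_in(rmA)}
          = {ball_in(b1,rmA), ball_in(b5,rmC), free(left), robot_in(rmA)}

== RESULT ==
["ball_in(b1,rmA)", "ball_in(b5,rmC)", "free(left)", "robot_in(rmA)"]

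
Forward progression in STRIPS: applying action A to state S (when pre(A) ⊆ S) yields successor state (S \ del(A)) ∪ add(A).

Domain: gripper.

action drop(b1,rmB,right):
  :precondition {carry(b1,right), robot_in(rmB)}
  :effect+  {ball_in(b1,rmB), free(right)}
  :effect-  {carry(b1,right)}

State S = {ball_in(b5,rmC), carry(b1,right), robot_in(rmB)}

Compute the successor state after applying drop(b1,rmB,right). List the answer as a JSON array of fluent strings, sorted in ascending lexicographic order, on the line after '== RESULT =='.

Compute (S \ del) ∪ add:
  pre ⊆ S: {carry(b1,right), robot_in(rmB)} ⊆ S  — applicable
  S \ del = {ball_in(b5,rmC), robot_in(rmB)}
  ∪ add   = {ball_in(b1,rmB), ball_in(b5,rmC), free(right), robot_in(rmB)}

== RESULT ==
["ball_in(b1,rmB)", "ball_in(b5,rmC)", "free(right)", "robot_in(rmB)"]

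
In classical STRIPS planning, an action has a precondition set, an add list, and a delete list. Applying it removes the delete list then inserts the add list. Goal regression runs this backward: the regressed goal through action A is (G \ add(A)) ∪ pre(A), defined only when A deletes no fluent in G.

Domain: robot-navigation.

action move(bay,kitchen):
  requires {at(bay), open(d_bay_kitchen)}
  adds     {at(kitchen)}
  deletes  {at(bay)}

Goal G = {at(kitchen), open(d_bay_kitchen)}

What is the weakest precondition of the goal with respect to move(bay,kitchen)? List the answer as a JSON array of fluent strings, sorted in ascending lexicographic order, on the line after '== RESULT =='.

Compute (G \ add) ∪ pre:
  G ∩ del = {}  (empty — regression defined)
  G \ add = {at(kitchen), open(d_bay_kitchen)} \ {at(kitchen)} = {open(d_bay_kitchen)}
  ∪ pre   = {open(d_bay_kitchen)} ∪ {at(bay), open(d_bay_kitchen)}
          = {at(bay), open(d_bay_kitchen)}

== RESULT ==
["at(bay)", "open(d_bay_kitchen)"]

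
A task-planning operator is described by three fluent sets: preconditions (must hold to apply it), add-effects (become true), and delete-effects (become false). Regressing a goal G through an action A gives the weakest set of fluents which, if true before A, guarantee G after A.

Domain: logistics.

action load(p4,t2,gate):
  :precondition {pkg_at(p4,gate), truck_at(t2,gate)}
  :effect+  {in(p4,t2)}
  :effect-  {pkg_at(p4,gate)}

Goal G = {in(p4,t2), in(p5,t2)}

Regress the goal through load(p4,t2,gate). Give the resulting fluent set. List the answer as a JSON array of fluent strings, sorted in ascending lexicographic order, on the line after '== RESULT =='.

Compute (G \ add) ∪ pre:
  G ∩ del = {}  (empty — regression defined)
  G \ add = {in(p4,t2), in(p5,t2)} \ {in(p4,t2)} = {in(p5,t2)}
  ∪ pre   = {in(p5,t2)} ∪ {pkg_at(p4,gate), truck_at(t2,gate)}
          = {in(p5,t2), pkg_at(p4,gate), truck_at(t2,gate)}

== RESULT ==
["in(p5,t2)", "pkg_at(p4,gate)", "truck_at(t2,gate)"]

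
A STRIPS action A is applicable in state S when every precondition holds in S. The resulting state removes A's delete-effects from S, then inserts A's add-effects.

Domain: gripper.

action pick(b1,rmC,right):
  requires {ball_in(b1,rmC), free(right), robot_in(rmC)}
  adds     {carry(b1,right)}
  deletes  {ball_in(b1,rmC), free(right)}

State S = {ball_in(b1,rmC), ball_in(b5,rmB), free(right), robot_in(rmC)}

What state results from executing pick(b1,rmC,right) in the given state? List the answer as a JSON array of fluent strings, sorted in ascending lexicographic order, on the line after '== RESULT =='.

Progress:
  pre ⊆ S: {ball_in(b1,rmC), free(right), robot_in(rmC)} ⊆ S  — applicable
  S \ del = {ball_in(b5,rmB), robot_in(rmC)}
  ∪ add   = {ball_in(b5,rmB), carry(b1,right), robot_in(rmC)}

== RESULT ==
["ball_in(b5,rmB)", "carry(b1,right)", "robot_in(rmC)"]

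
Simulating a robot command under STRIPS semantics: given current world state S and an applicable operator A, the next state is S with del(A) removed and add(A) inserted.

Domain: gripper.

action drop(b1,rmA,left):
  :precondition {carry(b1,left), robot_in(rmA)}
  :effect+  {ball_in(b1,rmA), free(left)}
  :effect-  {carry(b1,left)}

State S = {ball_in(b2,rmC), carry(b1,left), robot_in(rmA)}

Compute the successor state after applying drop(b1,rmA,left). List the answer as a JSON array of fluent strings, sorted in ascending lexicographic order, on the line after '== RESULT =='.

Progress:
  pre ⊆ S: {carry(b1,left), robot_in(rmA)} ⊆ S  — applicable
  S \ del = {ball_in(b2,rmC), robot_in(rmA)}
  ∪ add   = {ball_in(b1,rmA), ball_in(b2,rmC), free(left), robot_in(rmA)}

== RESULT ==
["ball_in(b1,rmA)", "ball_in(b2,rmC)", "free(left)", "robot_in(rmA)"]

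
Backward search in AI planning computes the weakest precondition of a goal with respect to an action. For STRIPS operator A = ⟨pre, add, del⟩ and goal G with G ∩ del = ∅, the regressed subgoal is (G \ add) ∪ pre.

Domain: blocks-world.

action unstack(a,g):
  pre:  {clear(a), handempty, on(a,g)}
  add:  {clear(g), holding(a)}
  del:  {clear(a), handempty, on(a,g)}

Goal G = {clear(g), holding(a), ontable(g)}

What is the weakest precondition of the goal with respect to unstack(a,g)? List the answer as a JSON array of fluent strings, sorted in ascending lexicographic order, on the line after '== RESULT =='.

Regress:
  G ∩ del = {}  (empty — regression defined)
  G \ add = {clear(g), holding(a), ontable(g)} \ {clear(g), holding(a)} = {ontable(g)}
  ∪ pre   = {ontable(g)} ∪ {clear(a), handempty, on(a,g)}
          = {clear(a), handempty, on(a,g), ontable(g)}

== RESULT ==
["clear(a)", "handempty", "on(a,g)", "ontable(g)"]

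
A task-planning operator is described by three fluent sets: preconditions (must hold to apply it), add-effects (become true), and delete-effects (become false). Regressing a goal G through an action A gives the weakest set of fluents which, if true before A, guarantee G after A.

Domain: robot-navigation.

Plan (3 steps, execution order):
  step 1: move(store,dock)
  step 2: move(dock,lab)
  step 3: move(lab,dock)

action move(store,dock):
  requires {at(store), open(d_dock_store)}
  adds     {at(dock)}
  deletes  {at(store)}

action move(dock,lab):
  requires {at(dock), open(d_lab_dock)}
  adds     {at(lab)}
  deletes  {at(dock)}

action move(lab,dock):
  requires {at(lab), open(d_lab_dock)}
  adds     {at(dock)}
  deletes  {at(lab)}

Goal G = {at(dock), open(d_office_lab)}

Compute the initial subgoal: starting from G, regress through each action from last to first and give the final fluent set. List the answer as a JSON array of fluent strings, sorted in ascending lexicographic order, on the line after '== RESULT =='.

Work backward from the goal:
  through step 3 (move(lab,dock)): drop {at(dock)}, keep {open(d_office_lab)}, require {at(lab), open(d_lab_dock)}
    → {at(lab), open(d_lab_dock), open(d_office_lab)}
  through step 2 (move(dock,lab)): drop {at(lab)}, keep {open(d_lab_dock), open(d_office_lab)}, require {at(dock), open(d_lab_dock)}
    → {at(dock), open(d_lab_dock), open(d_office_lab)}
  through step 1 (move(store,dock)): drop {at(dock)}, keep {open(d_lab_dock), open(d_office_lab)}, require {at(store), open(d_dock_store)}
    → {at(store), open(d_dock_store), open(d_lab_dock), open(d_office_lab)}

== RESULT ==
["at(store)", "open(d_dock_store)", "open(d_lab_dock)", "open(d_office_lab)"]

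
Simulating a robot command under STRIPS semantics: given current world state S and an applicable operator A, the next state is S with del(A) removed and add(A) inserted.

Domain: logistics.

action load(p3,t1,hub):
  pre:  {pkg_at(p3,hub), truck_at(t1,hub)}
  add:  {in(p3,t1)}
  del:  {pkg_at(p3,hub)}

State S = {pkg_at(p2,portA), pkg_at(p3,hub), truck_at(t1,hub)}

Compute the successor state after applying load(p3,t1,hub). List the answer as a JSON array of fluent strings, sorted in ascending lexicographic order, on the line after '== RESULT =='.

Progress:
  pre ⊆ S: {pkg_at(p3,hub), truck_at(t1,hub)} ⊆ S  — applicable
  S \ del = {pkg_at(p2,portA), truck_at(t1,hub)}
  ∪ add   = {in(p3,t1), pkg_at(p2,portA), truck_at(t1,hub)}

== RESULT ==
["in(p3,t1)", "pkg_at(p2,portA)", "truck_at(t1,hub)"]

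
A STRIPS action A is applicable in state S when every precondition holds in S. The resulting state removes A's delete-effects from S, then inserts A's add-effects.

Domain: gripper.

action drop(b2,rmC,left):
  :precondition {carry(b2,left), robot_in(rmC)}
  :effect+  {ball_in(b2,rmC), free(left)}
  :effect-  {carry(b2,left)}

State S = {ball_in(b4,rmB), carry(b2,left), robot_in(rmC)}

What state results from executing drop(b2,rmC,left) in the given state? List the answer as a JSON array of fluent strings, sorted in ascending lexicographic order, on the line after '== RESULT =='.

Progress:
  pre ⊆ S: {carry(b2,left), robot_in(rmC)} ⊆ S  — applicable
  S \ del = {ball_in(b4,rmB), robot_in(rmC)}
  ∪ add   = {ball_in(b2,rmC), ball_in(b4,rmB), free(left), robot_in(rmC)}

== RESULT ==
["ball_in(b2,rmC)", "ball_in(b4,rmB)", "free(left)", "robot_in(rmC)"]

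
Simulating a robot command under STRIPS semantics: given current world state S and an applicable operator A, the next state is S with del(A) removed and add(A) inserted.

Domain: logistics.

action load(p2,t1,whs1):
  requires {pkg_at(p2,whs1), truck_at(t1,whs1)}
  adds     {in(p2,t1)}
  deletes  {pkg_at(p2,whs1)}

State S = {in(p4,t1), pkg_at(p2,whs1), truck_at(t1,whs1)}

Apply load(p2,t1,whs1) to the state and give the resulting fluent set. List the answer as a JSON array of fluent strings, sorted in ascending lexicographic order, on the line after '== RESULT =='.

Compute (S \ del) ∪ add:
  pre ⊆ S: {pkg_at(p2,whs1), truck_at(t1,whs1)} ⊆ S  — applicable
  S \ del = {in(p4,t1), truck_at(t1,whs1)}
  ∪ add   = {in(p2,t1), in(p4,t1), truck_at(t1,whs1)}

== RESULT ==
["in(p2,t1)", "in(p4,t1)", "truck_at(t1,whs1)"]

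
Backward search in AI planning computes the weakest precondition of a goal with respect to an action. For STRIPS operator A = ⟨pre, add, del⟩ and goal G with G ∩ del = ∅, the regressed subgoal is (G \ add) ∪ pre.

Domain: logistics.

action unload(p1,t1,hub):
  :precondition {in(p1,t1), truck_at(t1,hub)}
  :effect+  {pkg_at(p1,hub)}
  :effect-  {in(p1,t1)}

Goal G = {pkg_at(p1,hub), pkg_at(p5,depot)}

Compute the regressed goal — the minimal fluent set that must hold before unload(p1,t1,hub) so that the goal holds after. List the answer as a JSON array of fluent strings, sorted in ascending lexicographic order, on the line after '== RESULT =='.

Compute (G \ add) ∪ pre:
  G ∩ del = {}  (empty — regression defined)
  G \ add = {pkg_at(p1,hub), pkg_at(p5,depot)} \ {pkg_at(p1,hub)} = {pkg_at(p5,depot)}
  ∪ pre   = {pkg_at(p5,depot)} ∪ {in(p1,t1), truck_at(t1,hub)}
          = {in(p1,t1), pkg_at(p5,depot), truck_at(t1,hub)}

== RESULT ==
["in(p1,t1)", "pkg_at(p5,depot)", "truck_at(t1,hub)"]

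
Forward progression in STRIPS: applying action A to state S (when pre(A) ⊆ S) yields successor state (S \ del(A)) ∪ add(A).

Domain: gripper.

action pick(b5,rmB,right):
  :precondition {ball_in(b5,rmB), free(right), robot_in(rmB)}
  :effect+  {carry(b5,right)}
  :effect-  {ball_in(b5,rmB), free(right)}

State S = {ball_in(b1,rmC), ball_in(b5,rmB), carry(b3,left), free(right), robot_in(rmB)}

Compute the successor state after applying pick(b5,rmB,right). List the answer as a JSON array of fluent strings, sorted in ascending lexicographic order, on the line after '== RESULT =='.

Progress:
  pre ⊆ S: {ball_in(b5,rmB), free(right), robot_in(rmB)} ⊆ S  — applicable
  S \ del = {ball_in(b1,rmC), carry(b3,left), robot_in(rmB)}
  ∪ add   = {ball_in(b1,rmC), carry(b3,left), carry(b5,right), robot_in(rmB)}

== RESULT ==
["ball_in(b1,rmC)", "carry(b3,left)", "carry(b5,right)", "robot_in(rmB)"]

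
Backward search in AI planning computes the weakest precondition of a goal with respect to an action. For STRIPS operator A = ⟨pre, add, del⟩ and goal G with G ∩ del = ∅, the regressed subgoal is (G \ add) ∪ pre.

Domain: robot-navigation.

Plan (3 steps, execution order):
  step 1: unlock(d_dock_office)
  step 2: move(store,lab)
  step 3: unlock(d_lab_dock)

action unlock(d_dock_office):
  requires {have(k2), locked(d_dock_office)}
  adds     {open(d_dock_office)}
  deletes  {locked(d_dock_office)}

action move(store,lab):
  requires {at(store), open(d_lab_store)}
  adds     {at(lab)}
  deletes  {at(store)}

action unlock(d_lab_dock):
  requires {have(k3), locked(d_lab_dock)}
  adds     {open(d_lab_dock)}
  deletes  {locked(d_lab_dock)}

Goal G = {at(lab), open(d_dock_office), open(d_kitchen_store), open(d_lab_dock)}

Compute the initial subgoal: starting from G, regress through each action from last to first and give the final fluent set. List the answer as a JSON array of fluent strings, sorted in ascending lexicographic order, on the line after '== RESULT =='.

Work backward from the goal:
  through step 3 (unlock(d_lab_dock)): drop {open(d_lab_dock)}, keep {at(lab), open(d_dock_office), open(d_kitchen_store)}, require {have(k3), locked(d_lab_dock)}
    → {at(lab), have(k3), locked(d_lab_dock), open(d_dock_office), open(d_kitchen_store)}
  through step 2 (move(store,lab)): drop {at(lab)}, keep {have(k3), locked(d_lab_dock), open(d_dock_office), open(d_kitchen_store)}, require {at(store), open(d_lab_store)}
    → {at(store), have(k3), locked(d_lab_dock), open(d_dock_office), open(d_kitchen_store), open(d_lab_store)}
  through step 1 (unlock(d_dock_office)): drop {open(d_dock_office)}, keep {at(store), have(k3), locked(d_lab_dock), open(d_kitchen_store), open(d_lab_store)}, require {have(k2), locked(d_dock_office)}
    → {at(store), have(k2), have(k3), locked(d_dock_office), locked(d_lab_dock), open(d_kitchen_store), open(d_lab_store)}

== RESULT ==
["at(store)", "have(k2)", "have(k3)", "locked(d_dock_office)", "locked(d_lab_dock)", "open(d_kitchen_store)", "open(d_lab_store)"]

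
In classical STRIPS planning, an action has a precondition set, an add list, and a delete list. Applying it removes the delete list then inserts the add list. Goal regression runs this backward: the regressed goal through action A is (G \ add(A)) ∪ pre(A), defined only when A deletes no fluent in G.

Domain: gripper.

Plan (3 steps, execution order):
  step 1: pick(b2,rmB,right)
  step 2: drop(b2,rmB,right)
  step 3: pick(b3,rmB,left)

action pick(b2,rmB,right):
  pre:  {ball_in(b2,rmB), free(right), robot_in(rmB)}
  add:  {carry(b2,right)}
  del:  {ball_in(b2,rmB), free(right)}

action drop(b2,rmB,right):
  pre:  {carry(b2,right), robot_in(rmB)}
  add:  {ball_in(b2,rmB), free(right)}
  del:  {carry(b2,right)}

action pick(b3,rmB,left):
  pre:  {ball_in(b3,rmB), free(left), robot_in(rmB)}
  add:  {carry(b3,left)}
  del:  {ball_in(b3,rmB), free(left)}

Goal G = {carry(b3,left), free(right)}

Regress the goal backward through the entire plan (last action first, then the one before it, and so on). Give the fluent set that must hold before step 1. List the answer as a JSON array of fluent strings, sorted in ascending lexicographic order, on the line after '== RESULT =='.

Regress step by step:
  through step 3 (pick(b3,rmB,left)): drop {carry(b3,left)}, keep {free(right)}, require {ball_in(b3,rmB), free(left), robot_in(rmB)}
    → {ball_in(b3,rmB), free(left), free(right), robot_in(rmB)}
  through step 2 (drop(b2,rmB,right)): drop {free(right)}, keep {ball_in(b3,rmB), free(left), robot_in(rmB)}, require {carry(b2,right), robot_in(rmB)}
    → {ball_in(b3,rmB), carry(b2,right), free(left), robot_in(rmB)}
  through step 1 (pick(b2,rmB,right)): drop {carry(b2,right)}, keep {ball_in(b3,rmB), free(left), robot_in(rmB)}, require {ball_in(b2,rmB), free(right), robot_in(rmB)}
    → {ball_in(b2,rmB), ball_in(b3,rmB), free(left), free(right), robot_in(rmB)}

== RESULT ==
["ball_in(b2,rmB)", "ball_in(b3,rmB)", "free(left)", "free(right)", "robot_in(rmB)"]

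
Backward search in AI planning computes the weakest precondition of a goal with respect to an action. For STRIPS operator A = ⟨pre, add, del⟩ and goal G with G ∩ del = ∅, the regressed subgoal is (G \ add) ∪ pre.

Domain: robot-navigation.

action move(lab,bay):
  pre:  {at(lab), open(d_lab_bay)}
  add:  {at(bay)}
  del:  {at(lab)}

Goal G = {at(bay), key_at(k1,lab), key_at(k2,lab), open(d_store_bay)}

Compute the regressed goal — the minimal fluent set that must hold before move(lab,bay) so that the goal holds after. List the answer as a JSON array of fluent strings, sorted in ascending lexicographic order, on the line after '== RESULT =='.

Regress:
  G ∩ del = {}  (empty — regression defined)
  G \ add = {at(bay), key_at(k1,lab), key_at(k2,lab), open(d_store_bay)} \ {at(bay)} = {key_at(k1,lab), key_at(k2,lab), open(d_store_bay)}
  ∪ pre   = {key_at(k1,lab), key_at(k2,lab), open(d_store_bay)} ∪ {at(lab), open(d_lab_bay)}
          = {at(lab), key_at(k1,lab), key_at(k2,lab), open(d_lab_bay), open(d_store_bay)}

== RESULT ==
["at(lab)", "key_at(k1,lab)", "key_at(k2,lab)", "open(d_lab_bay)", "open(d_store_bay)"]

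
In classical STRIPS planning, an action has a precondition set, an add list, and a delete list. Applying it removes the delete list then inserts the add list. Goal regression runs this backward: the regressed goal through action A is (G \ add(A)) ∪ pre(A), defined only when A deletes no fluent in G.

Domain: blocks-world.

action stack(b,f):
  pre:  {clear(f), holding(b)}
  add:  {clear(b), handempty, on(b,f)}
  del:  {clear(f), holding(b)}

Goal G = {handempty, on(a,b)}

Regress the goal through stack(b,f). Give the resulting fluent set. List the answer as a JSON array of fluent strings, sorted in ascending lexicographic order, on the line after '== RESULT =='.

Compute (G \ add) ∪ pre:
  G ∩ del = {}  (empty — regression defined)
  G \ add = {handempty, on(a,b)} \ {clear(b), handempty, on(b,f)} = {on(a,b)}
  ∪ pre   = {on(a,b)} ∪ {clear(f), holding(b)}
          = {clear(f), holding(b), on(a,b)}

== RESULT ==
["clear(f)", "holding(b)", "on(a,b)"]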